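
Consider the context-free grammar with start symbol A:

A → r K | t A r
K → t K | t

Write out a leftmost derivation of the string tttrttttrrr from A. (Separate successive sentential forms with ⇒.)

A⇒tAr⇒ttArr⇒tttArrr⇒tttrKrrr⇒tttrtKrrr⇒tttrttKrrr⇒tttrtttKrrr⇒tttrttttrrr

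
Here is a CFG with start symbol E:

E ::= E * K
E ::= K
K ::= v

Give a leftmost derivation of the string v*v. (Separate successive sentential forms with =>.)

E => E*K   [E ::= E * K]
E*K => K*K   [E ::= K]
K*K => v*K   [K ::= v]
v*K => v*v   [K ::= v]

E => E*K => K*K => v*K => v*v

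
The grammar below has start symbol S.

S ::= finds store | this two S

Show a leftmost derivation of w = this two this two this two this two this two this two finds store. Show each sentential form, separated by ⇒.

S ⇒ this two S ⇒ this two this two S ⇒ this two this two this two S ⇒ this two this two this two this two S ⇒ this two this two this two this two this two S ⇒ this two this two this two this two this two this two S ⇒ this two this two this two this two this two this two finds store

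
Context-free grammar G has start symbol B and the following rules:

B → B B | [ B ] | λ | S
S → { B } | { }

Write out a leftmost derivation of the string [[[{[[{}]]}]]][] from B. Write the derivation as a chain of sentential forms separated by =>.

B => BB => [B]B => [[B]]B => [[BB]]B => [[[B]B]]B => [[[S]B]]B => [[[{B}]B]]B => [[[{[B]}]B]]B => [[[{[[B]]}]B]]B => [[[{[[S]]}]B]]B => [[[{[[{}]]}]B]]B => [[[{[[{}]]}]]]B => [[[{[[{}]]}]]][B] => [[[{[[{}]]}]]][]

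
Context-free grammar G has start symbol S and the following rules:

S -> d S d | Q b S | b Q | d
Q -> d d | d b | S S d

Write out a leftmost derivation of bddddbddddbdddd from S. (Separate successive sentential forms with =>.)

S => bQ => bSSd => bdSdSd => bdQbSdSd => bdSSdbSdSd => bddSdSdbSdSd => bddQbSdSdbSdSd => bddddbSdSdbSdSd => bddddbddSdbSdSd => bddddbddddbSdSd => bddddbddddbddSd => bddddbddddbdddd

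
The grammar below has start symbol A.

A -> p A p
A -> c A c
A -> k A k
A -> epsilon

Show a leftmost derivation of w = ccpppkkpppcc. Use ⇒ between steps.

A ⇒ cAc ⇒ ccAcc ⇒ ccpApcc ⇒ ccppAppcc ⇒ ccpppApppcc ⇒ ccpppkAkpppcc ⇒ ccpppkkpppcc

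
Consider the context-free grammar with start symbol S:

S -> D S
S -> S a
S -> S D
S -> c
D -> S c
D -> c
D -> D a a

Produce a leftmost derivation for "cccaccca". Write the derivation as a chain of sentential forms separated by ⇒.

S ⇒ Sa   [S -> S a]
Sa ⇒ SDa   [S -> S D]
SDa ⇒ DSDa   [S -> D S]
DSDa ⇒ ScSDa   [D -> S c]
ScSDa ⇒ DScSDa   [S -> D S]
DScSDa ⇒ cScSDa   [D -> c]
cScSDa ⇒ cSacSDa   [S -> S a]
cSacSDa ⇒ cSDacSDa   [S -> S D]
cSDacSDa ⇒ ccDacSDa   [S -> c]
ccDacSDa ⇒ cccacSDa   [D -> c]
cccacSDa ⇒ cccaccDa   [S -> c]
cccaccDa ⇒ cccaccca   [D -> c]

S⇒Sa⇒SDa⇒DSDa⇒ScSDa⇒DScSDa⇒cScSDa⇒cSacSDa⇒cSDacSDa⇒ccDacSDa⇒cccacSDa⇒cccaccDa⇒cccaccca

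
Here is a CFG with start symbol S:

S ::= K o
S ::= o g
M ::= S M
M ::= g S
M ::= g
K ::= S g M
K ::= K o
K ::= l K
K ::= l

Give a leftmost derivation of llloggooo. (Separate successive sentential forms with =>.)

S => Ko   [S ::= K o]
Ko => lKo   [K ::= l K]
lKo => lKoo   [K ::= K o]
lKoo => lKooo   [K ::= K o]
lKooo => lSgMooo   [K ::= S g M]
lSgMooo => lKogMooo   [S ::= K o]
lKogMooo => llKogMooo   [K ::= l K]
llKogMooo => lllogMooo   [K ::= l]
lllogMooo => llloggooo   [M ::= g]

S => Ko => lKo => lKoo => lKooo => lSgMooo => lKogMooo => llKogMooo => lllogMooo => llloggooo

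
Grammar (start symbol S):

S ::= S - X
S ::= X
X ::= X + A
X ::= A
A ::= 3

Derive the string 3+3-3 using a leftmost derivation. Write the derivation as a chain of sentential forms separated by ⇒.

S ⇒ S-X ⇒ X-X ⇒ X+A-X ⇒ A+A-X ⇒ 3+A-X ⇒ 3+3-X ⇒ 3+3-A ⇒ 3+3-3

S ⇒ S-X   [S ::= S - X]
S-X ⇒ X-X   [S ::= X]
X-X ⇒ X+A-X   [X ::= X + A]
X+A-X ⇒ A+A-X   [X ::= A]
A+A-X ⇒ 3+A-X   [A ::= 3]
3+A-X ⇒ 3+3-X   [A ::= 3]
3+3-X ⇒ 3+3-A   [X ::= A]
3+3-A ⇒ 3+3-3   [A ::= 3]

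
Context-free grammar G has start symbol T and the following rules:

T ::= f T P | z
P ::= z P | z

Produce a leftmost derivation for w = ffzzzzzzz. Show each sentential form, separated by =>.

T => fTP => ffTPP => ffzPP => ffzzPP => ffzzzPP => ffzzzzPP => ffzzzzzP => ffzzzzzzP => ffzzzzzzz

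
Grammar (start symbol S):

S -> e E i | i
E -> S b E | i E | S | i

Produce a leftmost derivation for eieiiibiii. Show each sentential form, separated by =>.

S => eEi => eiEi => eiSbEi => eieEibEi => eieiEibEi => eieiiibEi => eieiiibiEi => eieiiibiSi => eieiiibiii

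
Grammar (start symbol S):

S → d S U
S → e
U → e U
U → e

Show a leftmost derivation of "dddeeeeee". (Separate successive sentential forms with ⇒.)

S ⇒ dSU   [S → d S U]
dSU ⇒ ddSUU   [S → d S U]
ddSUU ⇒ dddSUUU   [S → d S U]
dddSUUU ⇒ dddeUUU   [S → e]
dddeUUU ⇒ dddeeUUU   [U → e U]
dddeeUUU ⇒ dddeeeUUU   [U → e U]
dddeeeUUU ⇒ dddeeeeUU   [U → e]
dddeeeeUU ⇒ dddeeeeeU   [U → e]
dddeeeeeU ⇒ dddeeeeee   [U → e]

S ⇒ dSU ⇒ ddSUU ⇒ dddSUUU ⇒ dddeUUU ⇒ dddeeUUU ⇒ dddeeeUUU ⇒ dddeeeeUU ⇒ dddeeeeeU ⇒ dddeeeeee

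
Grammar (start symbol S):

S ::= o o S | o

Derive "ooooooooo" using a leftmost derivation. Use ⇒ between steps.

S ⇒ ooS   [S ::= o o S]
ooS ⇒ ooooS   [S ::= o o S]
ooooS ⇒ ooooooS   [S ::= o o S]
ooooooS ⇒ ooooooooS   [S ::= o o S]
ooooooooS ⇒ ooooooooo   [S ::= o]

S ⇒ ooS ⇒ ooooS ⇒ ooooooS ⇒ ooooooooS ⇒ ooooooooo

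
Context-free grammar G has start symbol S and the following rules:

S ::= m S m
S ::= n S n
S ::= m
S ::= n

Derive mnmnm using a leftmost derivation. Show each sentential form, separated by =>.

S => mSm => mnSnm => mnmnm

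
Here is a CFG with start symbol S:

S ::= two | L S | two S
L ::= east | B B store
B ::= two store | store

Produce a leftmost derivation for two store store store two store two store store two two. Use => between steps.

S => L S => B B store S => two store B store S => two store store store S => two store store store L S => two store store store B B store S => two store store store two store B store S => two store store store two store two store store S => two store store store two store two store store two S => two store store store two store two store store two two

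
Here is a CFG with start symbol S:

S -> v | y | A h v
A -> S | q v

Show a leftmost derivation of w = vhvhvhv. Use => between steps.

S => Ahv => Shv => Ahvhv => Shvhv => Ahvhvhv => Shvhvhv => vhvhvhv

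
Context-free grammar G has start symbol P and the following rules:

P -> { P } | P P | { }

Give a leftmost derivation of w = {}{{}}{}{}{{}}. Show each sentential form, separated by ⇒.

P⇒PP⇒PPP⇒PPPP⇒PPPPP⇒{}PPPP⇒{}{P}PPP⇒{}{{}}PPP⇒{}{{}}{}PP⇒{}{{}}{}{}P⇒{}{{}}{}{}{P}⇒{}{{}}{}{}{{}}

P ⇒ PP   [P -> P P]
PP ⇒ PPP   [P -> P P]
PPP ⇒ PPPP   [P -> P P]
PPPP ⇒ PPPPP   [P -> P P]
PPPPP ⇒ {}PPPP   [P -> { }]
{}PPPP ⇒ {}{P}PPP   [P -> { P }]
{}{P}PPP ⇒ {}{{}}PPP   [P -> { }]
{}{{}}PPP ⇒ {}{{}}{}PP   [P -> { }]
{}{{}}{}PP ⇒ {}{{}}{}{}P   [P -> { }]
{}{{}}{}{}P ⇒ {}{{}}{}{}{P}   [P -> { P }]
{}{{}}{}{}{P} ⇒ {}{{}}{}{}{{}}   [P -> { }]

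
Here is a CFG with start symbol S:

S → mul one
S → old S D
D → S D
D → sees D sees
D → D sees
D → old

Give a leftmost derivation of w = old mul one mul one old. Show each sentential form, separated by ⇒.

S ⇒ old S D ⇒ old mul one D ⇒ old mul one S D ⇒ old mul one mul one D ⇒ old mul one mul one old

S ⇒ old S D   [S → old S D]
old S D ⇒ old mul one D   [S → mul one]
old mul one D ⇒ old mul one S D   [D → S D]
old mul one S D ⇒ old mul one mul one D   [S → mul one]
old mul one mul one D ⇒ old mul one mul one old   [D → old]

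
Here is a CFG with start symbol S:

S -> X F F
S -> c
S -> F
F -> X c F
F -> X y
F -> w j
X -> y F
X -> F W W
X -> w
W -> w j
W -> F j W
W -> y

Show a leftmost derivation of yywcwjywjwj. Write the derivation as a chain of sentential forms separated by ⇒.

S⇒XFF⇒yFFF⇒yXyFF⇒yyFyFF⇒yyXcFyFF⇒yywcFyFF⇒yywcwjyFF⇒yywcwjywjF⇒yywcwjywjwj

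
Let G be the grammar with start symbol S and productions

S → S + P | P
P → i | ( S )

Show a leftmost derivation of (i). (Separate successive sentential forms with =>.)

S => P   [S → P]
P => (S)   [P → ( S )]
(S) => (P)   [S → P]
(P) => (i)   [P → i]

S => P => (S) => (P) => (i)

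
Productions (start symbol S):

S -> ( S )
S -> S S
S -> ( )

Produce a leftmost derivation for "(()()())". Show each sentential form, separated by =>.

S => (S) => (SS) => (SSS) => (()SS) => (()()S) => (()()())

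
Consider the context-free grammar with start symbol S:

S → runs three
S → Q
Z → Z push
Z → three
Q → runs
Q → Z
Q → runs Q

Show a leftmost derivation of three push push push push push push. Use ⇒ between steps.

S ⇒ Q ⇒ Z ⇒ Z push ⇒ Z push push ⇒ Z push push push ⇒ Z push push push push ⇒ Z push push push push push ⇒ Z push push push push push push ⇒ three push push push push push push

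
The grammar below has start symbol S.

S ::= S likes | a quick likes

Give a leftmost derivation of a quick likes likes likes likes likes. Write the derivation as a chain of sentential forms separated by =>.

S => S likes => S likes likes => S likes likes likes => S likes likes likes likes => a quick likes likes likes likes likes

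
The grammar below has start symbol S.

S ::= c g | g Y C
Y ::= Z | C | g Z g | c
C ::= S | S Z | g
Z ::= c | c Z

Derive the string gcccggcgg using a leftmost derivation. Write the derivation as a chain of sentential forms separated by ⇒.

S⇒gYC⇒gZC⇒gcZC⇒gccZC⇒gcccC⇒gcccS⇒gcccgYC⇒gcccggZgC⇒gcccggcgC⇒gcccggcgg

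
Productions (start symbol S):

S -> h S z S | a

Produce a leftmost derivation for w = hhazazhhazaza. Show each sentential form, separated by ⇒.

S⇒hSzS⇒hhSzSzS⇒hhazSzS⇒hhazazS⇒hhazazhSzS⇒hhazazhhSzSzS⇒hhazazhhazSzS⇒hhazazhhazazS⇒hhazazhhazaza

S ⇒ hSzS   [S -> h S z S]
hSzS ⇒ hhSzSzS   [S -> h S z S]
hhSzSzS ⇒ hhazSzS   [S -> a]
hhazSzS ⇒ hhazazS   [S -> a]
hhazazS ⇒ hhazazhSzS   [S -> h S z S]
hhazazhSzS ⇒ hhazazhhSzSzS   [S -> h S z S]
hhazazhhSzSzS ⇒ hhazazhhazSzS   [S -> a]
hhazazhhazSzS ⇒ hhazazhhazazS   [S -> a]
hhazazhhazazS ⇒ hhazazhhazaza   [S -> a]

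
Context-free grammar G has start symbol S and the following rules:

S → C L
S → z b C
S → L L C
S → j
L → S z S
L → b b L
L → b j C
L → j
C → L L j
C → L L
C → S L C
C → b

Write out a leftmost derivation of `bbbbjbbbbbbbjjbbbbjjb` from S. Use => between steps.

S => LLC   [S → L L C]
LLC => bbLLC   [L → b b L]
bbLLC => bbbbLLC   [L → b b L]
bbbbLLC => bbbbjLC   [L → j]
bbbbjLC => bbbbjbbLC   [L → b b L]
bbbbjbbLC => bbbbjbbbbLC   [L → b b L]
bbbbjbbbbLC => bbbbjbbbbbbLC   [L → b b L]
bbbbjbbbbbbLC => bbbbjbbbbbbbjCC   [L → b j C]
bbbbjbbbbbbbjCC => bbbbjbbbbbbbjLLjC   [C → L L j]
bbbbjbbbbbbbjLLjC => bbbbjbbbbbbbjjLjC   [L → j]
bbbbjbbbbbbbjjLjC => bbbbjbbbbbbbjjbbLjC   [L → b b L]
bbbbjbbbbbbbjjbbLjC => bbbbjbbbbbbbjjbbbbLjC   [L → b b L]
bbbbjbbbbbbbjjbbbbLjC => bbbbjbbbbbbbjjbbbbjjC   [L → j]
bbbbjbbbbbbbjjbbbbjjC => bbbbjbbbbbbbjjbbbbjjb   [C → b]

S => LLC => bbLLC => bbbbLLC => bbbbjLC => bbbbjbbLC => bbbbjbbbbLC => bbbbjbbbbbbLC => bbbbjbbbbbbbjCC => bbbbjbbbbbbbjLLjC => bbbbjbbbbbbbjjLjC => bbbbjbbbbbbbjjbbLjC => bbbbjbbbbbbbjjbbbbLjC => bbbbjbbbbbbbjjbbbbjjC => bbbbjbbbbbbbjjbbbbjjb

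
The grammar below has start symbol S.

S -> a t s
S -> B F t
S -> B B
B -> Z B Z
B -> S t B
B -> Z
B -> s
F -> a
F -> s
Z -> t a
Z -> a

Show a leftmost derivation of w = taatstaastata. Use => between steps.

S => BB   [S -> B B]
BB => ZB   [B -> Z]
ZB => taB   [Z -> t a]
taB => taStB   [B -> S t B]
taStB => taatstB   [S -> a t s]
taatstB => taatstZBZ   [B -> Z B Z]
taatstZBZ => taatstaBZ   [Z -> a]
taatstaBZ => taatstaZBZZ   [B -> Z B Z]
taatstaZBZZ => taatstaaBZZ   [Z -> a]
taatstaaBZZ => taatstaasZZ   [B -> s]
taatstaasZZ => taatstaastaZ   [Z -> t a]
taatstaastaZ => taatstaastata   [Z -> t a]

S=>BB=>ZB=>taB=>taStB=>taatstB=>taatstZBZ=>taatstaBZ=>taatstaZBZZ=>taatstaaBZZ=>taatstaasZZ=>taatstaastaZ=>taatstaastata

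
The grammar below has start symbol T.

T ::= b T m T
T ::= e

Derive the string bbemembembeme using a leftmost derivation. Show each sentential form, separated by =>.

T => bTmT   [T ::= b T m T]
bTmT => bbTmTmT   [T ::= b T m T]
bbTmTmT => bbemTmT   [T ::= e]
bbemTmT => bbememT   [T ::= e]
bbememT => bbemembTmT   [T ::= b T m T]
bbemembTmT => bbemembemT   [T ::= e]
bbemembemT => bbemembembTmT   [T ::= b T m T]
bbemembembTmT => bbemembembemT   [T ::= e]
bbemembembemT => bbemembembeme   [T ::= e]

T => bTmT => bbTmTmT => bbemTmT => bbememT => bbemembTmT => bbemembemT => bbemembembTmT => bbemembembemT => bbemembembeme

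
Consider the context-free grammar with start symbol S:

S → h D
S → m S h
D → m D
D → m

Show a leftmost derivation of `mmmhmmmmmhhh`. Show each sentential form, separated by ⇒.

S ⇒ mSh ⇒ mmShh ⇒ mmmShhh ⇒ mmmhDhhh ⇒ mmmhmDhhh ⇒ mmmhmmDhhh ⇒ mmmhmmmDhhh ⇒ mmmhmmmmDhhh ⇒ mmmhmmmmmhhh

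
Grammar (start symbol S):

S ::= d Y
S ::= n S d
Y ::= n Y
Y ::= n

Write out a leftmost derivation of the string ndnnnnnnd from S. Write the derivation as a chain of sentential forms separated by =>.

S=>nSd=>ndYd=>ndnYd=>ndnnYd=>ndnnnYd=>ndnnnnYd=>ndnnnnnYd=>ndnnnnnnd

S => nSd   [S ::= n S d]
nSd => ndYd   [S ::= d Y]
ndYd => ndnYd   [Y ::= n Y]
ndnYd => ndnnYd   [Y ::= n Y]
ndnnYd => ndnnnYd   [Y ::= n Y]
ndnnnYd => ndnnnnYd   [Y ::= n Y]
ndnnnnYd => ndnnnnnYd   [Y ::= n Y]
ndnnnnnYd => ndnnnnnnd   [Y ::= n]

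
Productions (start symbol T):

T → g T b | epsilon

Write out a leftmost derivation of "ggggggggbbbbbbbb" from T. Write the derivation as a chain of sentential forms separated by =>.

T=>gTb=>ggTbb=>gggTbbb=>ggggTbbbb=>gggggTbbbbb=>ggggggTbbbbbb=>gggggggTbbbbbbb=>ggggggggTbbbbbbbb=>ggggggggbbbbbbbb

T => gTb   [T → g T b]
gTb => ggTbb   [T → g T b]
ggTbb => gggTbbb   [T → g T b]
gggTbbb => ggggTbbbb   [T → g T b]
ggggTbbbb => gggggTbbbbb   [T → g T b]
gggggTbbbbb => ggggggTbbbbbb   [T → g T b]
ggggggTbbbbbb => gggggggTbbbbbbb   [T → g T b]
gggggggTbbbbbbb => ggggggggTbbbbbbbb   [T → g T b]
ggggggggTbbbbbbbb => ggggggggbbbbbbbb   [T → epsilon]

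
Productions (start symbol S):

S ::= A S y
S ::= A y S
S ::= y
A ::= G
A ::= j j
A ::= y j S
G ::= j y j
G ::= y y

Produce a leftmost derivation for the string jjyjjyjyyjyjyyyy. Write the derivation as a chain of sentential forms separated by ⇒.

S⇒ASy⇒jjSy⇒jjASyy⇒jjyjSSyy⇒jjyjAySSyy⇒jjyjGySSyy⇒jjyjjyjySSyy⇒jjyjjyjyySyy⇒jjyjjyjyyASyyy⇒jjyjjyjyyGSyyy⇒jjyjjyjyyjyjSyyy⇒jjyjjyjyyjyjyyyy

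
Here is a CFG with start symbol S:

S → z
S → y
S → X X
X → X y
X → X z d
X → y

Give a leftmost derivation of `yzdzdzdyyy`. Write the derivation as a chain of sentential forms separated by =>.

S => XX => XyX => XyyX => XzdyyX => XzdzdyyX => XzdzdzdyyX => yzdzdzdyyX => yzdzdzdyyy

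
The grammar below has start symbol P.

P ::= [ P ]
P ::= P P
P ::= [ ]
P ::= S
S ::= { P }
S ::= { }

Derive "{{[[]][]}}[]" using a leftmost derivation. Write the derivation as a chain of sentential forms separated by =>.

P => PP   [P ::= P P]
PP => SP   [P ::= S]
SP => {P}P   [S ::= { P }]
{P}P => {S}P   [P ::= S]
{S}P => {{P}}P   [S ::= { P }]
{{P}}P => {{PP}}P   [P ::= P P]
{{PP}}P => {{[P]P}}P   [P ::= [ P ]]
{{[P]P}}P => {{[[]]P}}P   [P ::= [ ]]
{{[[]]P}}P => {{[[]][]}}P   [P ::= [ ]]
{{[[]][]}}P => {{[[]][]}}[]   [P ::= [ ]]

P => PP => SP => {P}P => {S}P => {{P}}P => {{PP}}P => {{[P]P}}P => {{[[]]P}}P => {{[[]][]}}P => {{[[]][]}}[]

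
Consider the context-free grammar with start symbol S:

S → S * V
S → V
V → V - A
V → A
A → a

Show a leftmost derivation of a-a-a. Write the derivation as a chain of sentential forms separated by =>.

S => V => V-A => V-A-A => A-A-A => a-A-A => a-a-A => a-a-a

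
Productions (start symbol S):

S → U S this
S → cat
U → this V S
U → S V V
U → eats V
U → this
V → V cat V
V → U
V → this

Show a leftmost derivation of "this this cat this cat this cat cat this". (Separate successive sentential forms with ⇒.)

S ⇒ U S this   [S → U S this]
U S this ⇒ this V S S this   [U → this V S]
this V S S this ⇒ this V cat V S S this   [V → V cat V]
this V cat V S S this ⇒ this V cat V cat V S S this   [V → V cat V]
this V cat V cat V S S this ⇒ this this cat V cat V S S this   [V → this]
this this cat V cat V S S this ⇒ this this cat this cat V S S this   [V → this]
this this cat this cat V S S this ⇒ this this cat this cat this S S this   [V → this]
this this cat this cat this S S this ⇒ this this cat this cat this cat S this   [S → cat]
this this cat this cat this cat S this ⇒ this this cat this cat this cat cat this   [S → cat]

S ⇒ U S this ⇒ this V S S this ⇒ this V cat V S S this ⇒ this V cat V cat V S S this ⇒ this this cat V cat V S S this ⇒ this this cat this cat V S S this ⇒ this this cat this cat this S S this ⇒ this this cat this cat this cat S this ⇒ this this cat this cat this cat cat this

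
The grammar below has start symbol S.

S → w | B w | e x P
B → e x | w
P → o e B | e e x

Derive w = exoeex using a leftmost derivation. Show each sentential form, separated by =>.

S=>exP=>exoeB=>exoeex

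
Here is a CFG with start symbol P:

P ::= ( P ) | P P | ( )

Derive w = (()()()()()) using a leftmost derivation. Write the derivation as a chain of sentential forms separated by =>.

P => (P) => (PP) => (PPP) => (PPPP) => (()PPP) => (()PPPP) => (()()PPP) => (()()()PP) => (()()()()P) => (()()()()())

P => (P)   [P ::= ( P )]
(P) => (PP)   [P ::= P P]
(PP) => (PPP)   [P ::= P P]
(PPP) => (PPPP)   [P ::= P P]
(PPPP) => (()PPP)   [P ::= ( )]
(()PPP) => (()PPPP)   [P ::= P P]
(()PPPP) => (()()PPP)   [P ::= ( )]
(()()PPP) => (()()()PP)   [P ::= ( )]
(()()()PP) => (()()()()P)   [P ::= ( )]
(()()()()P) => (()()()()())   [P ::= ( )]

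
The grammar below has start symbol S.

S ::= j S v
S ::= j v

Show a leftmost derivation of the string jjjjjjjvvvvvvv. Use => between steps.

S => jSv => jjSvv => jjjSvvv => jjjjSvvvv => jjjjjSvvvvv => jjjjjjSvvvvvv => jjjjjjjvvvvvvv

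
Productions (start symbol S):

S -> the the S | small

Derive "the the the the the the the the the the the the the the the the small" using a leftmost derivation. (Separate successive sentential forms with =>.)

S => the the S => the the the the S => the the the the the the S => the the the the the the the the S => the the the the the the the the the the S => the the the the the the the the the the the the S => the the the the the the the the the the the the the the S => the the the the the the the the the the the the the the the the S => the the the the the the the the the the the the the the the the small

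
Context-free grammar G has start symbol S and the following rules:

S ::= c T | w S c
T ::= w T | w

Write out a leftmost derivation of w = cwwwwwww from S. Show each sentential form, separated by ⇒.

S ⇒ cT   [S ::= c T]
cT ⇒ cwT   [T ::= w T]
cwT ⇒ cwwT   [T ::= w T]
cwwT ⇒ cwwwT   [T ::= w T]
cwwwT ⇒ cwwwwT   [T ::= w T]
cwwwwT ⇒ cwwwwwT   [T ::= w T]
cwwwwwT ⇒ cwwwwwwT   [T ::= w T]
cwwwwwwT ⇒ cwwwwwww   [T ::= w]

S⇒cT⇒cwT⇒cwwT⇒cwwwT⇒cwwwwT⇒cwwwwwT⇒cwwwwwwT⇒cwwwwwww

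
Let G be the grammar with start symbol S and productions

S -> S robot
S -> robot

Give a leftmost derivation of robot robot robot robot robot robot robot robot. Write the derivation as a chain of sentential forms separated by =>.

S => S robot   [S -> S robot]
S robot => S robot robot   [S -> S robot]
S robot robot => S robot robot robot   [S -> S robot]
S robot robot robot => S robot robot robot robot   [S -> S robot]
S robot robot robot robot => S robot robot robot robot robot   [S -> S robot]
S robot robot robot robot robot => S robot robot robot robot robot robot   [S -> S robot]
S robot robot robot robot robot robot => S robot robot robot robot robot robot robot   [S -> S robot]
S robot robot robot robot robot robot robot => robot robot robot robot robot robot robot robot   [S -> robot]

S => S robot => S robot robot => S robot robot robot => S robot robot robot robot => S robot robot robot robot robot => S robot robot robot robot robot robot => S robot robot robot robot robot robot robot => robot robot robot robot robot robot robot robot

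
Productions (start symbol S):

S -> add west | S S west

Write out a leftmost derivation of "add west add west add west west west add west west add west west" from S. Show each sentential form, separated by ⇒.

S ⇒ S S west ⇒ S S west S west ⇒ S S west S west S west ⇒ add west S west S west S west ⇒ add west S S west west S west S west ⇒ add west add west S west west S west S west ⇒ add west add west add west west west S west S west ⇒ add west add west add west west west add west west S west ⇒ add west add west add west west west add west west add west west

S ⇒ S S west   [S -> S S west]
S S west ⇒ S S west S west   [S -> S S west]
S S west S west ⇒ S S west S west S west   [S -> S S west]
S S west S west S west ⇒ add west S west S west S west   [S -> add west]
add west S west S west S west ⇒ add west S S west west S west S west   [S -> S S west]
add west S S west west S west S west ⇒ add west add west S west west S west S west   [S -> add west]
add west add west S west west S west S west ⇒ add west add west add west west west S west S west   [S -> add west]
add west add west add west west west S west S west ⇒ add west add west add west west west add west west S west   [S -> add west]
add west add west add west west west add west west S west ⇒ add west add west add west west west add west west add west west   [S -> add west]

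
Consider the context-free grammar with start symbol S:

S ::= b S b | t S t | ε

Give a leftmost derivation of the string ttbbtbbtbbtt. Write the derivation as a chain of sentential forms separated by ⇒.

S ⇒ tSt   [S ::= t S t]
tSt ⇒ ttStt   [S ::= t S t]
ttStt ⇒ ttbSbtt   [S ::= b S b]
ttbSbtt ⇒ ttbbSbbtt   [S ::= b S b]
ttbbSbbtt ⇒ ttbbtStbbtt   [S ::= t S t]
ttbbtStbbtt ⇒ ttbbtbSbtbbtt   [S ::= b S b]
ttbbtbSbtbbtt ⇒ ttbbtbbtbbtt   [S ::= ε]

S⇒tSt⇒ttStt⇒ttbSbtt⇒ttbbSbbtt⇒ttbbtStbbtt⇒ttbbtbSbtbbtt⇒ttbbtbbtbbtt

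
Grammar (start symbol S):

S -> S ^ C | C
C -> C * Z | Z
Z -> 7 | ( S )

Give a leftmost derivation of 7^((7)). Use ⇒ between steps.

S ⇒ S^C ⇒ C^C ⇒ Z^C ⇒ 7^C ⇒ 7^Z ⇒ 7^(S) ⇒ 7^(C) ⇒ 7^(Z) ⇒ 7^((S)) ⇒ 7^((C)) ⇒ 7^((Z)) ⇒ 7^((7))

S ⇒ S^C   [S -> S ^ C]
S^C ⇒ C^C   [S -> C]
C^C ⇒ Z^C   [C -> Z]
Z^C ⇒ 7^C   [Z -> 7]
7^C ⇒ 7^Z   [C -> Z]
7^Z ⇒ 7^(S)   [Z -> ( S )]
7^(S) ⇒ 7^(C)   [S -> C]
7^(C) ⇒ 7^(Z)   [C -> Z]
7^(Z) ⇒ 7^((S))   [Z -> ( S )]
7^((S)) ⇒ 7^((C))   [S -> C]
7^((C)) ⇒ 7^((Z))   [C -> Z]
7^((Z)) ⇒ 7^((7))   [Z -> 7]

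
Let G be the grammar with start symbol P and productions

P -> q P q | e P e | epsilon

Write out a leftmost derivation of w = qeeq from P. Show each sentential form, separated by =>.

P => qPq   [P -> q P q]
qPq => qePeq   [P -> e P e]
qePeq => qeeq   [P -> epsilon]

P => qPq => qePeq => qeeq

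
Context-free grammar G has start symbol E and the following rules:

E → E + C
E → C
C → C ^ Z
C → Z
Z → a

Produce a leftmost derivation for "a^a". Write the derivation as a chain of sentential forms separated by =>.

E => C => C^Z => Z^Z => a^Z => a^a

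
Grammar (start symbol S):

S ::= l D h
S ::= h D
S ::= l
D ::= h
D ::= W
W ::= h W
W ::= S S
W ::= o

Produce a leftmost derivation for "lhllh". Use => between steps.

S => lDh => lWh => lhWh => lhSSh => lhlSh => lhllh

S => lDh   [S ::= l D h]
lDh => lWh   [D ::= W]
lWh => lhWh   [W ::= h W]
lhWh => lhSSh   [W ::= S S]
lhSSh => lhlSh   [S ::= l]
lhlSh => lhllh   [S ::= l]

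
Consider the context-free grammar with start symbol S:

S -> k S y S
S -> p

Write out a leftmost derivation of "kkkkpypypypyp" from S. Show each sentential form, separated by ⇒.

S ⇒ kSyS ⇒ kkSySyS ⇒ kkkSySySyS ⇒ kkkkSySySySyS ⇒ kkkkpySySySyS ⇒ kkkkpypySySyS ⇒ kkkkpypypySyS ⇒ kkkkpypypypyS ⇒ kkkkpypypypyp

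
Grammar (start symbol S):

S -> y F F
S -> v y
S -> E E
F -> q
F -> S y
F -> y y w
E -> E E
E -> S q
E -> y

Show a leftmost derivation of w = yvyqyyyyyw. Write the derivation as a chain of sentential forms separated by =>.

S => yFF => ySyF => yEEyF => yEEEyF => ySqEEyF => yvyqEEyF => yvyqyEyF => yvyqyyyF => yvyqyyyyyw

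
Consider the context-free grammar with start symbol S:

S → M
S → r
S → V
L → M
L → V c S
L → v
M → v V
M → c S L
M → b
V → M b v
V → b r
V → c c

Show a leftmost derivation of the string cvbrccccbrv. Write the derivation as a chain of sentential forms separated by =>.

S => M => cSL => cML => cvVL => cvbrL => cvbrVcS => cvbrcccS => cvbrcccM => cvbrccccSL => cvbrccccVL => cvbrccccbrL => cvbrccccbrv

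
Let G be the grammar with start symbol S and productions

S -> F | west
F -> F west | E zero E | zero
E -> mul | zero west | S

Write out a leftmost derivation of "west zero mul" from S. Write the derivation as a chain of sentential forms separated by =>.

S => F => E zero E => S zero E => west zero E => west zero mul

S => F   [S -> F]
F => E zero E   [F -> E zero E]
E zero E => S zero E   [E -> S]
S zero E => west zero E   [S -> west]
west zero E => west zero mul   [E -> mul]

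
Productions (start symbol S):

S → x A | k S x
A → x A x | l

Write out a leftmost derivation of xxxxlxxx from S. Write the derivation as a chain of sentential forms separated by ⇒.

S ⇒ xA ⇒ xxAx ⇒ xxxAxx ⇒ xxxxAxxx ⇒ xxxxlxxx

S ⇒ xA   [S → x A]
xA ⇒ xxAx   [A → x A x]
xxAx ⇒ xxxAxx   [A → x A x]
xxxAxx ⇒ xxxxAxxx   [A → x A x]
xxxxAxxx ⇒ xxxxlxxx   [A → l]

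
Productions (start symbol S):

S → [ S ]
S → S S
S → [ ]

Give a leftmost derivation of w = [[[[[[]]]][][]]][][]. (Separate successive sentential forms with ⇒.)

S ⇒ SS   [S → S S]
SS ⇒ SSS   [S → S S]
SSS ⇒ [S]SS   [S → [ S ]]
[S]SS ⇒ [[S]]SS   [S → [ S ]]
[[S]]SS ⇒ [[SS]]SS   [S → S S]
[[SS]]SS ⇒ [[SSS]]SS   [S → S S]
[[SSS]]SS ⇒ [[[S]SS]]SS   [S → [ S ]]
[[[S]SS]]SS ⇒ [[[[S]]SS]]SS   [S → [ S ]]
[[[[S]]SS]]SS ⇒ [[[[[S]]]SS]]SS   [S → [ S ]]
[[[[[S]]]SS]]SS ⇒ [[[[[[]]]]SS]]SS   [S → [ ]]
[[[[[[]]]]SS]]SS ⇒ [[[[[[]]]][]S]]SS   [S → [ ]]
[[[[[[]]]][]S]]SS ⇒ [[[[[[]]]][][]]]SS   [S → [ ]]
[[[[[[]]]][][]]]SS ⇒ [[[[[[]]]][][]]][]S   [S → [ ]]
[[[[[[]]]][][]]][]S ⇒ [[[[[[]]]][][]]][][]   [S → [ ]]

S ⇒ SS ⇒ SSS ⇒ [S]SS ⇒ [[S]]SS ⇒ [[SS]]SS ⇒ [[SSS]]SS ⇒ [[[S]SS]]SS ⇒ [[[[S]]SS]]SS ⇒ [[[[[S]]]SS]]SS ⇒ [[[[[[]]]]SS]]SS ⇒ [[[[[[]]]][]S]]SS ⇒ [[[[[[]]]][][]]]SS ⇒ [[[[[[]]]][][]]][]S ⇒ [[[[[[]]]][][]]][][]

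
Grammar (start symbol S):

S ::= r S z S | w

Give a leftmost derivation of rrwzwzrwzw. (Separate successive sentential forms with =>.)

S => rSzS => rrSzSzS => rrwzSzS => rrwzwzS => rrwzwzrSzS => rrwzwzrwzS => rrwzwzrwzw

S => rSzS   [S ::= r S z S]
rSzS => rrSzSzS   [S ::= r S z S]
rrSzSzS => rrwzSzS   [S ::= w]
rrwzSzS => rrwzwzS   [S ::= w]
rrwzwzS => rrwzwzrSzS   [S ::= r S z S]
rrwzwzrSzS => rrwzwzrwzS   [S ::= w]
rrwzwzrwzS => rrwzwzrwzw   [S ::= w]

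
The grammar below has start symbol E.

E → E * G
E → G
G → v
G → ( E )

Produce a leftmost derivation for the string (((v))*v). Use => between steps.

E => G   [E → G]
G => (E)   [G → ( E )]
(E) => (E*G)   [E → E * G]
(E*G) => (G*G)   [E → G]
(G*G) => ((E)*G)   [G → ( E )]
((E)*G) => ((G)*G)   [E → G]
((G)*G) => (((E))*G)   [G → ( E )]
(((E))*G) => (((G))*G)   [E → G]
(((G))*G) => (((v))*G)   [G → v]
(((v))*G) => (((v))*v)   [G → v]

E => G => (E) => (E*G) => (G*G) => ((E)*G) => ((G)*G) => (((E))*G) => (((G))*G) => (((v))*G) => (((v))*v)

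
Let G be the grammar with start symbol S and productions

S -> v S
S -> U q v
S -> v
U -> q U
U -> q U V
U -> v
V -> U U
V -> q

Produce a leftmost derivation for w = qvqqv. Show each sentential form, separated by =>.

S=>Uqv=>qUVqv=>qvVqv=>qvqqv

S => Uqv   [S -> U q v]
Uqv => qUVqv   [U -> q U V]
qUVqv => qvVqv   [U -> v]
qvVqv => qvqqv   [V -> q]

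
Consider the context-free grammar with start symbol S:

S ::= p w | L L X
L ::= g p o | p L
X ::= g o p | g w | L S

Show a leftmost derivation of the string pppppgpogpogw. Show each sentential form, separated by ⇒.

S⇒LLX⇒pLLX⇒ppLLX⇒pppLLX⇒ppppLLX⇒pppppLLX⇒pppppgpoLX⇒pppppgpogpoX⇒pppppgpogpogw

S ⇒ LLX   [S ::= L L X]
LLX ⇒ pLLX   [L ::= p L]
pLLX ⇒ ppLLX   [L ::= p L]
ppLLX ⇒ pppLLX   [L ::= p L]
pppLLX ⇒ ppppLLX   [L ::= p L]
ppppLLX ⇒ pppppLLX   [L ::= p L]
pppppLLX ⇒ pppppgpoLX   [L ::= g p o]
pppppgpoLX ⇒ pppppgpogpoX   [L ::= g p o]
pppppgpogpoX ⇒ pppppgpogpogw   [X ::= g w]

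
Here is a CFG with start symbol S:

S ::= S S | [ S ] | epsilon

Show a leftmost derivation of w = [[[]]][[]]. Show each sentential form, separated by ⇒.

S ⇒ SS ⇒ [S]S ⇒ [[S]]S ⇒ [[[S]]]S ⇒ [[[]]]S ⇒ [[[]]][S] ⇒ [[[]]][[S]] ⇒ [[[]]][[]]

S ⇒ SS   [S ::= S S]
SS ⇒ [S]S   [S ::= [ S ]]
[S]S ⇒ [[S]]S   [S ::= [ S ]]
[[S]]S ⇒ [[[S]]]S   [S ::= [ S ]]
[[[S]]]S ⇒ [[[]]]S   [S ::= epsilon]
[[[]]]S ⇒ [[[]]][S]   [S ::= [ S ]]
[[[]]][S] ⇒ [[[]]][[S]]   [S ::= [ S ]]
[[[]]][[S]] ⇒ [[[]]][[]]   [S ::= epsilon]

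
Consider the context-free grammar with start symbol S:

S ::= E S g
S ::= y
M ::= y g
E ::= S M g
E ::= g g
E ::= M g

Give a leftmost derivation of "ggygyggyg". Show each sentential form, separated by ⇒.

S⇒ESg⇒SMgSg⇒ESgMgSg⇒ggSgMgSg⇒ggygMgSg⇒ggygyggSg⇒ggygyggyg

S ⇒ ESg   [S ::= E S g]
ESg ⇒ SMgSg   [E ::= S M g]
SMgSg ⇒ ESgMgSg   [S ::= E S g]
ESgMgSg ⇒ ggSgMgSg   [E ::= g g]
ggSgMgSg ⇒ ggygMgSg   [S ::= y]
ggygMgSg ⇒ ggygyggSg   [M ::= y g]
ggygyggSg ⇒ ggygyggyg   [S ::= y]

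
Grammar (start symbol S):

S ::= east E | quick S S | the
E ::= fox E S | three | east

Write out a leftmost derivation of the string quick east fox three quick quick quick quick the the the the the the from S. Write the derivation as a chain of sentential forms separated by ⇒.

S ⇒ quick S S   [S ::= quick S S]
quick S S ⇒ quick east E S   [S ::= east E]
quick east E S ⇒ quick east fox E S S   [E ::= fox E S]
quick east fox E S S ⇒ quick east fox three S S   [E ::= three]
quick east fox three S S ⇒ quick east fox three quick S S S   [S ::= quick S S]
quick east fox three quick S S S ⇒ quick east fox three quick quick S S S S   [S ::= quick S S]
quick east fox three quick quick S S S S ⇒ quick east fox three quick quick quick S S S S S   [S ::= quick S S]
quick east fox three quick quick quick S S S S S ⇒ quick east fox three quick quick quick quick S S S S S S   [S ::= quick S S]
quick east fox three quick quick quick quick S S S S S S ⇒ quick east fox three quick quick quick quick the S S S S S   [S ::= the]
quick east fox three quick quick quick quick the S S S S S ⇒ quick east fox three quick quick quick quick the the S S S S   [S ::= the]
quick east fox three quick quick quick quick the the S S S S ⇒ quick east fox three quick quick quick quick the the the S S S   [S ::= the]
quick east fox three quick quick quick quick the the the S S S ⇒ quick east fox three quick quick quick quick the the the the S S   [S ::= the]
quick east fox three quick quick quick quick the the the the S S ⇒ quick east fox three quick quick quick quick the the the the the S   [S ::= the]
quick east fox three quick quick quick quick the the the the the S ⇒ quick east fox three quick quick quick quick the the the the the the   [S ::= the]

S ⇒ quick S S ⇒ quick east E S ⇒ quick east fox E S S ⇒ quick east fox three S S ⇒ quick east fox three quick S S S ⇒ quick east fox three quick quick S S S S ⇒ quick east fox three quick quick quick S S S S S ⇒ quick east fox three quick quick quick quick S S S S S S ⇒ quick east fox three quick quick quick quick the S S S S S ⇒ quick east fox three quick quick quick quick the the S S S S ⇒ quick east fox three quick quick quick quick the the the S S S ⇒ quick east fox three quick quick quick quick the the the the S S ⇒ quick east fox three quick quick quick quick the the the the the S ⇒ quick east fox three quick quick quick quick the the the the the the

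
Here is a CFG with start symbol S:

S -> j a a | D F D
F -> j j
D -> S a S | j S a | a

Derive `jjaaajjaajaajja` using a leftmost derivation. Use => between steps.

S => DFD   [S -> D F D]
DFD => SaSFD   [D -> S a S]
SaSFD => DFDaSFD   [S -> D F D]
DFDaSFD => jSaFDaSFD   [D -> j S a]
jSaFDaSFD => jjaaaFDaSFD   [S -> j a a]
jjaaaFDaSFD => jjaaajjDaSFD   [F -> j j]
jjaaajjDaSFD => jjaaajjaaSFD   [D -> a]
jjaaajjaaSFD => jjaaajjaajaaFD   [S -> j a a]
jjaaajjaajaaFD => jjaaajjaajaajjD   [F -> j j]
jjaaajjaajaajjD => jjaaajjaajaajja   [D -> a]

S => DFD => SaSFD => DFDaSFD => jSaFDaSFD => jjaaaFDaSFD => jjaaajjDaSFD => jjaaajjaaSFD => jjaaajjaajaaFD => jjaaajjaajaajjD => jjaaajjaajaajja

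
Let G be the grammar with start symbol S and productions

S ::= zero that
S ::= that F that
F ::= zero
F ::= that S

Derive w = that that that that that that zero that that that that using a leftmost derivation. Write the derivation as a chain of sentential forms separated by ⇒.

S ⇒ that F that ⇒ that that S that ⇒ that that that F that that ⇒ that that that that S that that ⇒ that that that that that F that that that ⇒ that that that that that that S that that that ⇒ that that that that that that zero that that that that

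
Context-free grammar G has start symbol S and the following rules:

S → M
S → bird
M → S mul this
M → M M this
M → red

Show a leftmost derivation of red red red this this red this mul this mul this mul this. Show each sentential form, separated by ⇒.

S ⇒ M   [S → M]
M ⇒ S mul this   [M → S mul this]
S mul this ⇒ M mul this   [S → M]
M mul this ⇒ S mul this mul this   [M → S mul this]
S mul this mul this ⇒ M mul this mul this   [S → M]
M mul this mul this ⇒ S mul this mul this mul this   [M → S mul this]
S mul this mul this mul this ⇒ M mul this mul this mul this   [S → M]
M mul this mul this mul this ⇒ M M this mul this mul this mul this   [M → M M this]
M M this mul this mul this mul this ⇒ M M this M this mul this mul this mul this   [M → M M this]
M M this M this mul this mul this mul this ⇒ red M this M this mul this mul this mul this   [M → red]
red M this M this mul this mul this mul this ⇒ red M M this this M this mul this mul this mul this   [M → M M this]
red M M this this M this mul this mul this mul this ⇒ red red M this this M this mul this mul this mul this   [M → red]
red red M this this M this mul this mul this mul this ⇒ red red red this this M this mul this mul this mul this   [M → red]
red red red this this M this mul this mul this mul this ⇒ red red red this this red this mul this mul this mul this   [M → red]

S ⇒ M ⇒ S mul this ⇒ M mul this ⇒ S mul this mul this ⇒ M mul this mul this ⇒ S mul this mul this mul this ⇒ M mul this mul this mul this ⇒ M M this mul this mul this mul this ⇒ M M this M this mul this mul this mul this ⇒ red M this M this mul this mul this mul this ⇒ red M M this this M this mul this mul this mul this ⇒ red red M this this M this mul this mul this mul this ⇒ red red red this this M this mul this mul this mul this ⇒ red red red this this red this mul this mul this mul this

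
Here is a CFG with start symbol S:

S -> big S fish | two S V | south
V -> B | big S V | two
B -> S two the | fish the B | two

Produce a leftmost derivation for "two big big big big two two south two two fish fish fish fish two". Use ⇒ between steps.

S ⇒ two S V ⇒ two big S fish V ⇒ two big big S fish fish V ⇒ two big big big S fish fish fish V ⇒ two big big big big S fish fish fish fish V ⇒ two big big big big two S V fish fish fish fish V ⇒ two big big big big two two S V V fish fish fish fish V ⇒ two big big big big two two south V V fish fish fish fish V ⇒ two big big big big two two south B V fish fish fish fish V ⇒ two big big big big two two south two V fish fish fish fish V ⇒ two big big big big two two south two two fish fish fish fish V ⇒ two big big big big two two south two two fish fish fish fish two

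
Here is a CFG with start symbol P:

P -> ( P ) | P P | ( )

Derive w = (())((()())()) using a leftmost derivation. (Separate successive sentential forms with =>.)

P => PP => (P)P => (())P => (())(P) => (())(PP) => (())((P)P) => (())((PP)P) => (())((()P)P) => (())((()())P) => (())((()())())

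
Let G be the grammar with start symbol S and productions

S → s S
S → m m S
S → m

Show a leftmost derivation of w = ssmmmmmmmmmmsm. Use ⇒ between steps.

S⇒sS⇒ssS⇒ssmmS⇒ssmmmmS⇒ssmmmmmmS⇒ssmmmmmmmmS⇒ssmmmmmmmmmmS⇒ssmmmmmmmmmmsS⇒ssmmmmmmmmmmsm

S ⇒ sS   [S → s S]
sS ⇒ ssS   [S → s S]
ssS ⇒ ssmmS   [S → m m S]
ssmmS ⇒ ssmmmmS   [S → m m S]
ssmmmmS ⇒ ssmmmmmmS   [S → m m S]
ssmmmmmmS ⇒ ssmmmmmmmmS   [S → m m S]
ssmmmmmmmmS ⇒ ssmmmmmmmmmmS   [S → m m S]
ssmmmmmmmmmmS ⇒ ssmmmmmmmmmmsS   [S → s S]
ssmmmmmmmmmmsS ⇒ ssmmmmmmmmmmsm   [S → m]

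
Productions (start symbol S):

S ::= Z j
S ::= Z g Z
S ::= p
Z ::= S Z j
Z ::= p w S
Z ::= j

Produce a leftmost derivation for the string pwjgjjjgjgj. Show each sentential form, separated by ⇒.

S⇒ZgZ⇒pwSgZ⇒pwZgZgZ⇒pwSZjgZgZ⇒pwZgZZjgZgZ⇒pwjgZZjgZgZ⇒pwjgjZjgZgZ⇒pwjgjjjgZgZ⇒pwjgjjjgjgZ⇒pwjgjjjgjgj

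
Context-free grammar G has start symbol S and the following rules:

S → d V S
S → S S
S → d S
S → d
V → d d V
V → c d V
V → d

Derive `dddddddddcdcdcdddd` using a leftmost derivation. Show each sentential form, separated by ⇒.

S⇒SS⇒dVSS⇒dddVSS⇒dddddVSS⇒dddddddVSS⇒dddddddddVSS⇒dddddddddcdVSS⇒dddddddddcdcdVSS⇒dddddddddcdcdcdVSS⇒dddddddddcdcdcddSS⇒dddddddddcdcdcdddS⇒dddddddddcdcdcdddd

S ⇒ SS   [S → S S]
SS ⇒ dVSS   [S → d V S]
dVSS ⇒ dddVSS   [V → d d V]
dddVSS ⇒ dddddVSS   [V → d d V]
dddddVSS ⇒ dddddddVSS   [V → d d V]
dddddddVSS ⇒ dddddddddVSS   [V → d d V]
dddddddddVSS ⇒ dddddddddcdVSS   [V → c d V]
dddddddddcdVSS ⇒ dddddddddcdcdVSS   [V → c d V]
dddddddddcdcdVSS ⇒ dddddddddcdcdcdVSS   [V → c d V]
dddddddddcdcdcdVSS ⇒ dddddddddcdcdcddSS   [V → d]
dddddddddcdcdcddSS ⇒ dddddddddcdcdcdddS   [S → d]
dddddddddcdcdcdddS ⇒ dddddddddcdcdcdddd   [S → d]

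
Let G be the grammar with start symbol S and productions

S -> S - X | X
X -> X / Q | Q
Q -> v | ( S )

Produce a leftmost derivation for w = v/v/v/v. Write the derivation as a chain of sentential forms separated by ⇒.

S ⇒ X ⇒ X/Q ⇒ X/Q/Q ⇒ X/Q/Q/Q ⇒ Q/Q/Q/Q ⇒ v/Q/Q/Q ⇒ v/v/Q/Q ⇒ v/v/v/Q ⇒ v/v/v/v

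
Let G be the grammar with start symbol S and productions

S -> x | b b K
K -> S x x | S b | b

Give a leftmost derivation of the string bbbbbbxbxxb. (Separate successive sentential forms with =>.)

S => bbK => bbSb => bbbbKb => bbbbSxxb => bbbbbbKxxb => bbbbbbSbxxb => bbbbbbxbxxb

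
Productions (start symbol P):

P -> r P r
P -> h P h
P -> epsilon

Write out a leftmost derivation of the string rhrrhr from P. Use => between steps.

P => rPr   [P -> r P r]
rPr => rhPhr   [P -> h P h]
rhPhr => rhrPrhr   [P -> r P r]
rhrPrhr => rhrrhr   [P -> epsilon]

P => rPr => rhPhr => rhrPrhr => rhrrhr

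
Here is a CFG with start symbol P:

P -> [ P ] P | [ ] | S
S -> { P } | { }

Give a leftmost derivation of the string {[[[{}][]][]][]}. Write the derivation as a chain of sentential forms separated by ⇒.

P ⇒ S ⇒ {P} ⇒ {[P]P} ⇒ {[[P]P]P} ⇒ {[[[P]P]P]P} ⇒ {[[[S]P]P]P} ⇒ {[[[{}]P]P]P} ⇒ {[[[{}][]]P]P} ⇒ {[[[{}][]][]]P} ⇒ {[[[{}][]][]][]}

P ⇒ S   [P -> S]
S ⇒ {P}   [S -> { P }]
{P} ⇒ {[P]P}   [P -> [ P ] P]
{[P]P} ⇒ {[[P]P]P}   [P -> [ P ] P]
{[[P]P]P} ⇒ {[[[P]P]P]P}   [P -> [ P ] P]
{[[[P]P]P]P} ⇒ {[[[S]P]P]P}   [P -> S]
{[[[S]P]P]P} ⇒ {[[[{}]P]P]P}   [S -> { }]
{[[[{}]P]P]P} ⇒ {[[[{}][]]P]P}   [P -> [ ]]
{[[[{}][]]P]P} ⇒ {[[[{}][]][]]P}   [P -> [ ]]
{[[[{}][]][]]P} ⇒ {[[[{}][]][]][]}   [P -> [ ]]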